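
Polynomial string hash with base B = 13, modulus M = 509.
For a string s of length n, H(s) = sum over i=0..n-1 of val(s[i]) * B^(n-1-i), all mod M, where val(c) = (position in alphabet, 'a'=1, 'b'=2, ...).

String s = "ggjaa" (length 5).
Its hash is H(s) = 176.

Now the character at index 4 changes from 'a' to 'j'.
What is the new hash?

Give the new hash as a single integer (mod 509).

val('a') = 1, val('j') = 10
Position k = 4, exponent = n-1-k = 0
B^0 mod M = 13^0 mod 509 = 1
Delta = (10 - 1) * 1 mod 509 = 9
New hash = (176 + 9) mod 509 = 185

Answer: 185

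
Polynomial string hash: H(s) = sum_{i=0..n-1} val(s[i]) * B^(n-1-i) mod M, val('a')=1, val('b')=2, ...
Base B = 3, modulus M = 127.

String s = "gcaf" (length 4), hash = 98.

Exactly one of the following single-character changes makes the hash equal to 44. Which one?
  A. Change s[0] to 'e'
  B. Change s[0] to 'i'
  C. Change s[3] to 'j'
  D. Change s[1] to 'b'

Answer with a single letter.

Option A: s[0]='g'->'e', delta=(5-7)*3^3 mod 127 = 73, hash=98+73 mod 127 = 44 <-- target
Option B: s[0]='g'->'i', delta=(9-7)*3^3 mod 127 = 54, hash=98+54 mod 127 = 25
Option C: s[3]='f'->'j', delta=(10-6)*3^0 mod 127 = 4, hash=98+4 mod 127 = 102
Option D: s[1]='c'->'b', delta=(2-3)*3^2 mod 127 = 118, hash=98+118 mod 127 = 89

Answer: A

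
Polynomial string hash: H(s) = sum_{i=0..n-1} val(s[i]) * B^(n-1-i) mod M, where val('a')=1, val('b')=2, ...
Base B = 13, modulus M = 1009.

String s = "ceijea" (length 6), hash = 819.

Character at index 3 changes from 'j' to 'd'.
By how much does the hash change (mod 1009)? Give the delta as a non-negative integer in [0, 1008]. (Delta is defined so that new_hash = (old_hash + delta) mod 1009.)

Answer: 1004

Derivation:
Delta formula: (val(new) - val(old)) * B^(n-1-k) mod M
  val('d') - val('j') = 4 - 10 = -6
  B^(n-1-k) = 13^2 mod 1009 = 169
  Delta = -6 * 169 mod 1009 = 1004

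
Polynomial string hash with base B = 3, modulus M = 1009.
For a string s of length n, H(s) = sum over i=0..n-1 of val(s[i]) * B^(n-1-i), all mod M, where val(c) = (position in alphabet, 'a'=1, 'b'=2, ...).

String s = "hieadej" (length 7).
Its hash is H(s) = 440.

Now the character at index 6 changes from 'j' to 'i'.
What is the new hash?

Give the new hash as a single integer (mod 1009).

val('j') = 10, val('i') = 9
Position k = 6, exponent = n-1-k = 0
B^0 mod M = 3^0 mod 1009 = 1
Delta = (9 - 10) * 1 mod 1009 = 1008
New hash = (440 + 1008) mod 1009 = 439

Answer: 439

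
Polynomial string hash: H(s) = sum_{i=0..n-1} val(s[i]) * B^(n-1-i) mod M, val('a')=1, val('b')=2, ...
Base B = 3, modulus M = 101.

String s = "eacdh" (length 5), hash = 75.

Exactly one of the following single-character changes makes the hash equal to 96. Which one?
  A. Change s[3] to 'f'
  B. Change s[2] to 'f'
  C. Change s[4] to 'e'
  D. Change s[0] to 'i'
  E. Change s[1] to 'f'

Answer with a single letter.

Answer: D

Derivation:
Option A: s[3]='d'->'f', delta=(6-4)*3^1 mod 101 = 6, hash=75+6 mod 101 = 81
Option B: s[2]='c'->'f', delta=(6-3)*3^2 mod 101 = 27, hash=75+27 mod 101 = 1
Option C: s[4]='h'->'e', delta=(5-8)*3^0 mod 101 = 98, hash=75+98 mod 101 = 72
Option D: s[0]='e'->'i', delta=(9-5)*3^4 mod 101 = 21, hash=75+21 mod 101 = 96 <-- target
Option E: s[1]='a'->'f', delta=(6-1)*3^3 mod 101 = 34, hash=75+34 mod 101 = 8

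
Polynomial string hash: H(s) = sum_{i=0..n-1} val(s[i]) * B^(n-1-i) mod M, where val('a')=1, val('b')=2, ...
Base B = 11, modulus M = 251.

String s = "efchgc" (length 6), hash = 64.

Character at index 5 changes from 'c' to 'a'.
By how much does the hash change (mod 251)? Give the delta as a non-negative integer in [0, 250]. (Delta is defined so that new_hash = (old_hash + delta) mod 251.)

Delta formula: (val(new) - val(old)) * B^(n-1-k) mod M
  val('a') - val('c') = 1 - 3 = -2
  B^(n-1-k) = 11^0 mod 251 = 1
  Delta = -2 * 1 mod 251 = 249

Answer: 249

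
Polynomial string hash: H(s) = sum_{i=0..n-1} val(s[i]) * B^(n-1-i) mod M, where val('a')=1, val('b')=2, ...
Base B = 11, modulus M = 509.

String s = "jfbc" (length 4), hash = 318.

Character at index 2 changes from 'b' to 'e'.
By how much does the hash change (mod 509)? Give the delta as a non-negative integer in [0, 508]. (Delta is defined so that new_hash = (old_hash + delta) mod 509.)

Answer: 33

Derivation:
Delta formula: (val(new) - val(old)) * B^(n-1-k) mod M
  val('e') - val('b') = 5 - 2 = 3
  B^(n-1-k) = 11^1 mod 509 = 11
  Delta = 3 * 11 mod 509 = 33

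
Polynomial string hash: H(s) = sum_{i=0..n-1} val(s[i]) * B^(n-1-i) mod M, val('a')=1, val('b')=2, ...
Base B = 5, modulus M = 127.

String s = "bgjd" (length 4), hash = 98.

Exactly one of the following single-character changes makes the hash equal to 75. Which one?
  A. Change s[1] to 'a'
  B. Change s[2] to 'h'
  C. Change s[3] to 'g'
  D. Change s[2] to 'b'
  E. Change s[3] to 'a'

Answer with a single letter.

Answer: A

Derivation:
Option A: s[1]='g'->'a', delta=(1-7)*5^2 mod 127 = 104, hash=98+104 mod 127 = 75 <-- target
Option B: s[2]='j'->'h', delta=(8-10)*5^1 mod 127 = 117, hash=98+117 mod 127 = 88
Option C: s[3]='d'->'g', delta=(7-4)*5^0 mod 127 = 3, hash=98+3 mod 127 = 101
Option D: s[2]='j'->'b', delta=(2-10)*5^1 mod 127 = 87, hash=98+87 mod 127 = 58
Option E: s[3]='d'->'a', delta=(1-4)*5^0 mod 127 = 124, hash=98+124 mod 127 = 95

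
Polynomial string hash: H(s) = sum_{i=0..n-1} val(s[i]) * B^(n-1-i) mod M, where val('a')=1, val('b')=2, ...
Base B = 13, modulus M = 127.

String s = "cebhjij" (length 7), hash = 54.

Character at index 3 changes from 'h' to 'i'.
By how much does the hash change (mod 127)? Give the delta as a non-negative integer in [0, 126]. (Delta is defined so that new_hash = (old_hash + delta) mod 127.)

Delta formula: (val(new) - val(old)) * B^(n-1-k) mod M
  val('i') - val('h') = 9 - 8 = 1
  B^(n-1-k) = 13^3 mod 127 = 38
  Delta = 1 * 38 mod 127 = 38

Answer: 38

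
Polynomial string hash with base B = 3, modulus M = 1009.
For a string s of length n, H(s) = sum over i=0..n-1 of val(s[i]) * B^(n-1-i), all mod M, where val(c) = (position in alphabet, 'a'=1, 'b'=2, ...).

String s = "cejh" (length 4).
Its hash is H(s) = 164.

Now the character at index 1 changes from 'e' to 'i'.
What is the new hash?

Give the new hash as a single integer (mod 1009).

Answer: 200

Derivation:
val('e') = 5, val('i') = 9
Position k = 1, exponent = n-1-k = 2
B^2 mod M = 3^2 mod 1009 = 9
Delta = (9 - 5) * 9 mod 1009 = 36
New hash = (164 + 36) mod 1009 = 200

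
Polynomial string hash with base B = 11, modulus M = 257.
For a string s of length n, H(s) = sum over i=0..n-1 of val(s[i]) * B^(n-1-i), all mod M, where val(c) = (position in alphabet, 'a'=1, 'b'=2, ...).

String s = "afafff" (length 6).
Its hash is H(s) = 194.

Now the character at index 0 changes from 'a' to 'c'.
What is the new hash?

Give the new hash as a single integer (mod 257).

val('a') = 1, val('c') = 3
Position k = 0, exponent = n-1-k = 5
B^5 mod M = 11^5 mod 257 = 169
Delta = (3 - 1) * 169 mod 257 = 81
New hash = (194 + 81) mod 257 = 18

Answer: 18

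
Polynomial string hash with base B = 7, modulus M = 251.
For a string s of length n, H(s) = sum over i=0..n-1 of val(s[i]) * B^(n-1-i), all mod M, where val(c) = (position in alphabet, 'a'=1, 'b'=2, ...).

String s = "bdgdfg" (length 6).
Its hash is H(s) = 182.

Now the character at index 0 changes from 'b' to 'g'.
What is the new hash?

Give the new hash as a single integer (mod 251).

val('b') = 2, val('g') = 7
Position k = 0, exponent = n-1-k = 5
B^5 mod M = 7^5 mod 251 = 241
Delta = (7 - 2) * 241 mod 251 = 201
New hash = (182 + 201) mod 251 = 132

Answer: 132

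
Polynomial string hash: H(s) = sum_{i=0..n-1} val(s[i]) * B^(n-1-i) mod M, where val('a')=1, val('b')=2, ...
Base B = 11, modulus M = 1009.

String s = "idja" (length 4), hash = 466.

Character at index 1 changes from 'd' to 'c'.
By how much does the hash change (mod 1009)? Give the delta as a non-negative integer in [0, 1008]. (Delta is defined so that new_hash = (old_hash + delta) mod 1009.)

Answer: 888

Derivation:
Delta formula: (val(new) - val(old)) * B^(n-1-k) mod M
  val('c') - val('d') = 3 - 4 = -1
  B^(n-1-k) = 11^2 mod 1009 = 121
  Delta = -1 * 121 mod 1009 = 888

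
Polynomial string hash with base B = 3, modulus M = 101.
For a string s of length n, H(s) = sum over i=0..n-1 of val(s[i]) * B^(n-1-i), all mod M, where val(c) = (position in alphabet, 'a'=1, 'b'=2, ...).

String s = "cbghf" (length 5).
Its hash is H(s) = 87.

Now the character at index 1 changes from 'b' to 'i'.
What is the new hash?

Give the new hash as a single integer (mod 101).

val('b') = 2, val('i') = 9
Position k = 1, exponent = n-1-k = 3
B^3 mod M = 3^3 mod 101 = 27
Delta = (9 - 2) * 27 mod 101 = 88
New hash = (87 + 88) mod 101 = 74

Answer: 74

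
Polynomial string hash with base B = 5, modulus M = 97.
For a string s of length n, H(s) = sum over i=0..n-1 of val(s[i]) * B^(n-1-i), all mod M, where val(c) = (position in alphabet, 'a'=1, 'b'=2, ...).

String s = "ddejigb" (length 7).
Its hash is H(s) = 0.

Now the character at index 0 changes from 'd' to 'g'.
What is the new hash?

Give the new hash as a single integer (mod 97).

Answer: 24

Derivation:
val('d') = 4, val('g') = 7
Position k = 0, exponent = n-1-k = 6
B^6 mod M = 5^6 mod 97 = 8
Delta = (7 - 4) * 8 mod 97 = 24
New hash = (0 + 24) mod 97 = 24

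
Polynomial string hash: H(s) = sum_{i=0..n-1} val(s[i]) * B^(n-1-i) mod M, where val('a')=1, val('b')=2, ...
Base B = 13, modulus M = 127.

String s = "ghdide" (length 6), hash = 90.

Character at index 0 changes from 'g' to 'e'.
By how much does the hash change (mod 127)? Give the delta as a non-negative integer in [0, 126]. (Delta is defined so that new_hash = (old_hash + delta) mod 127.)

Delta formula: (val(new) - val(old)) * B^(n-1-k) mod M
  val('e') - val('g') = 5 - 7 = -2
  B^(n-1-k) = 13^5 mod 127 = 72
  Delta = -2 * 72 mod 127 = 110

Answer: 110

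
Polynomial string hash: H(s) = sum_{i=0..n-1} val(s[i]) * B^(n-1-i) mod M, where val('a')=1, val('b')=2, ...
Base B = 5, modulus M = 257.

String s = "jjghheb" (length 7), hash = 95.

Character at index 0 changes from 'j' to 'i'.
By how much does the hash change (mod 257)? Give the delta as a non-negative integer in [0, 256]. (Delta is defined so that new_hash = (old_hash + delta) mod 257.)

Answer: 52

Derivation:
Delta formula: (val(new) - val(old)) * B^(n-1-k) mod M
  val('i') - val('j') = 9 - 10 = -1
  B^(n-1-k) = 5^6 mod 257 = 205
  Delta = -1 * 205 mod 257 = 52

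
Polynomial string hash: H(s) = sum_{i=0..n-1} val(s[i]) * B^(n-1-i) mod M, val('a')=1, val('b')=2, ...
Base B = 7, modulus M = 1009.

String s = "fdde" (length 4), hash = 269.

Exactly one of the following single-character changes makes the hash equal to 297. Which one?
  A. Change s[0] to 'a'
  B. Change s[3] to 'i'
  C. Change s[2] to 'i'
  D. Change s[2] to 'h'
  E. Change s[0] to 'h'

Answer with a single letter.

Option A: s[0]='f'->'a', delta=(1-6)*7^3 mod 1009 = 303, hash=269+303 mod 1009 = 572
Option B: s[3]='e'->'i', delta=(9-5)*7^0 mod 1009 = 4, hash=269+4 mod 1009 = 273
Option C: s[2]='d'->'i', delta=(9-4)*7^1 mod 1009 = 35, hash=269+35 mod 1009 = 304
Option D: s[2]='d'->'h', delta=(8-4)*7^1 mod 1009 = 28, hash=269+28 mod 1009 = 297 <-- target
Option E: s[0]='f'->'h', delta=(8-6)*7^3 mod 1009 = 686, hash=269+686 mod 1009 = 955

Answer: D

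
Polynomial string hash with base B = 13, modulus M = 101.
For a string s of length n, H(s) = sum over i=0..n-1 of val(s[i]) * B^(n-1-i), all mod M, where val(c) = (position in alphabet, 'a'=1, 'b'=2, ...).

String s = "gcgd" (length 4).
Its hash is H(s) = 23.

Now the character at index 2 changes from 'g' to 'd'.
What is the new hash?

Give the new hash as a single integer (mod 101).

Answer: 85

Derivation:
val('g') = 7, val('d') = 4
Position k = 2, exponent = n-1-k = 1
B^1 mod M = 13^1 mod 101 = 13
Delta = (4 - 7) * 13 mod 101 = 62
New hash = (23 + 62) mod 101 = 85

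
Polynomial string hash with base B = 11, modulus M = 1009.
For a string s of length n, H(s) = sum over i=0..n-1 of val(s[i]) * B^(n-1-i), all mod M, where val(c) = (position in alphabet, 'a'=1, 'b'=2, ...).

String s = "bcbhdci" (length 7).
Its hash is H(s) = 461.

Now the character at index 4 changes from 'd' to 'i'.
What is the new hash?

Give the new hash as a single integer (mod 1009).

Answer: 57

Derivation:
val('d') = 4, val('i') = 9
Position k = 4, exponent = n-1-k = 2
B^2 mod M = 11^2 mod 1009 = 121
Delta = (9 - 4) * 121 mod 1009 = 605
New hash = (461 + 605) mod 1009 = 57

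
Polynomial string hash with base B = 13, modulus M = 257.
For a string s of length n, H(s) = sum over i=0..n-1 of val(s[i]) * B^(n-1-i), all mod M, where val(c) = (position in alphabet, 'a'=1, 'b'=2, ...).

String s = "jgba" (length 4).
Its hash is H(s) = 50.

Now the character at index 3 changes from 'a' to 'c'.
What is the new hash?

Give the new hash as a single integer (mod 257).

val('a') = 1, val('c') = 3
Position k = 3, exponent = n-1-k = 0
B^0 mod M = 13^0 mod 257 = 1
Delta = (3 - 1) * 1 mod 257 = 2
New hash = (50 + 2) mod 257 = 52

Answer: 52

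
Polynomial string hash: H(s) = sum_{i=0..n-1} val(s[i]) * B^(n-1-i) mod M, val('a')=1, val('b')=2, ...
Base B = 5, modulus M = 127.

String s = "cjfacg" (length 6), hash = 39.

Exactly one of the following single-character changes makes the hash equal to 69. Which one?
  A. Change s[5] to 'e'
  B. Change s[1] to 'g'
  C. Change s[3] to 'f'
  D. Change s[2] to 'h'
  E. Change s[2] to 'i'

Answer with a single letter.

Option A: s[5]='g'->'e', delta=(5-7)*5^0 mod 127 = 125, hash=39+125 mod 127 = 37
Option B: s[1]='j'->'g', delta=(7-10)*5^4 mod 127 = 30, hash=39+30 mod 127 = 69 <-- target
Option C: s[3]='a'->'f', delta=(6-1)*5^2 mod 127 = 125, hash=39+125 mod 127 = 37
Option D: s[2]='f'->'h', delta=(8-6)*5^3 mod 127 = 123, hash=39+123 mod 127 = 35
Option E: s[2]='f'->'i', delta=(9-6)*5^3 mod 127 = 121, hash=39+121 mod 127 = 33

Answer: B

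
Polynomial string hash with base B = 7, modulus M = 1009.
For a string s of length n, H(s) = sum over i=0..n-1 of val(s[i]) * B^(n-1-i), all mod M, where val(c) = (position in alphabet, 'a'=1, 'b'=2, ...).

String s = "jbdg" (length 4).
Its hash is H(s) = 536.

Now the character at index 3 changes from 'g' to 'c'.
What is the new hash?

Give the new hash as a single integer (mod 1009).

val('g') = 7, val('c') = 3
Position k = 3, exponent = n-1-k = 0
B^0 mod M = 7^0 mod 1009 = 1
Delta = (3 - 7) * 1 mod 1009 = 1005
New hash = (536 + 1005) mod 1009 = 532

Answer: 532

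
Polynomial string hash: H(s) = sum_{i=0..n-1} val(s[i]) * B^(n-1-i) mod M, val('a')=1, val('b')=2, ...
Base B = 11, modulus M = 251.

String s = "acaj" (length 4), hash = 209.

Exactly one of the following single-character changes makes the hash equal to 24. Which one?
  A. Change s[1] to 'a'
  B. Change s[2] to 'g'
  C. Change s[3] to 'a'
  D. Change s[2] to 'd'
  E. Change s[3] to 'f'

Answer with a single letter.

Answer: B

Derivation:
Option A: s[1]='c'->'a', delta=(1-3)*11^2 mod 251 = 9, hash=209+9 mod 251 = 218
Option B: s[2]='a'->'g', delta=(7-1)*11^1 mod 251 = 66, hash=209+66 mod 251 = 24 <-- target
Option C: s[3]='j'->'a', delta=(1-10)*11^0 mod 251 = 242, hash=209+242 mod 251 = 200
Option D: s[2]='a'->'d', delta=(4-1)*11^1 mod 251 = 33, hash=209+33 mod 251 = 242
Option E: s[3]='j'->'f', delta=(6-10)*11^0 mod 251 = 247, hash=209+247 mod 251 = 205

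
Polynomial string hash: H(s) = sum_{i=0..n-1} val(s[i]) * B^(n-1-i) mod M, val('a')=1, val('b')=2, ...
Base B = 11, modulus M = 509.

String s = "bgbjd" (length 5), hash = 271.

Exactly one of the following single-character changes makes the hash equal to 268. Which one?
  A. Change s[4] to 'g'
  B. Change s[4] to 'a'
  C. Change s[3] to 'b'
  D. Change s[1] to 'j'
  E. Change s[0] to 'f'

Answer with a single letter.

Answer: B

Derivation:
Option A: s[4]='d'->'g', delta=(7-4)*11^0 mod 509 = 3, hash=271+3 mod 509 = 274
Option B: s[4]='d'->'a', delta=(1-4)*11^0 mod 509 = 506, hash=271+506 mod 509 = 268 <-- target
Option C: s[3]='j'->'b', delta=(2-10)*11^1 mod 509 = 421, hash=271+421 mod 509 = 183
Option D: s[1]='g'->'j', delta=(10-7)*11^3 mod 509 = 430, hash=271+430 mod 509 = 192
Option E: s[0]='b'->'f', delta=(6-2)*11^4 mod 509 = 29, hash=271+29 mod 509 = 300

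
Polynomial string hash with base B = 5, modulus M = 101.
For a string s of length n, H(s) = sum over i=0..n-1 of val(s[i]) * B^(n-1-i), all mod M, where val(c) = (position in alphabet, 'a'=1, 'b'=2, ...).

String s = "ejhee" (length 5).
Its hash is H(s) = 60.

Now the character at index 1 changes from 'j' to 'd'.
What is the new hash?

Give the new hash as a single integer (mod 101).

val('j') = 10, val('d') = 4
Position k = 1, exponent = n-1-k = 3
B^3 mod M = 5^3 mod 101 = 24
Delta = (4 - 10) * 24 mod 101 = 58
New hash = (60 + 58) mod 101 = 17

Answer: 17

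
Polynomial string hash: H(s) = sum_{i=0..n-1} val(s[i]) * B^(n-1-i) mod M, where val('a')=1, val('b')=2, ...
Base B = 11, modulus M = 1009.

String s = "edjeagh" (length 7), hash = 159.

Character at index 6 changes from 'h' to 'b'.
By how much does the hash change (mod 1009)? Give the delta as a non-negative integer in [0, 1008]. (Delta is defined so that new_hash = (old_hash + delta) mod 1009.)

Answer: 1003

Derivation:
Delta formula: (val(new) - val(old)) * B^(n-1-k) mod M
  val('b') - val('h') = 2 - 8 = -6
  B^(n-1-k) = 11^0 mod 1009 = 1
  Delta = -6 * 1 mod 1009 = 1003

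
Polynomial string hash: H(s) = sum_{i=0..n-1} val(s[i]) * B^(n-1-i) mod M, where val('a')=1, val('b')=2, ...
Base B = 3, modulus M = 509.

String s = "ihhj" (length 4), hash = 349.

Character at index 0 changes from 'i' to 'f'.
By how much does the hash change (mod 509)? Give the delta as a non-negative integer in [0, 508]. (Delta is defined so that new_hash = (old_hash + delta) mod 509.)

Delta formula: (val(new) - val(old)) * B^(n-1-k) mod M
  val('f') - val('i') = 6 - 9 = -3
  B^(n-1-k) = 3^3 mod 509 = 27
  Delta = -3 * 27 mod 509 = 428

Answer: 428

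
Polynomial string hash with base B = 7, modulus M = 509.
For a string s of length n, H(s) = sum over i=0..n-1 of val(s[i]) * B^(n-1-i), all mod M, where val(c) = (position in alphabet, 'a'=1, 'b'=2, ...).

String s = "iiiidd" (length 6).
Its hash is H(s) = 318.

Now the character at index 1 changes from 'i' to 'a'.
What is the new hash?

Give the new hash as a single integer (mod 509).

Answer: 452

Derivation:
val('i') = 9, val('a') = 1
Position k = 1, exponent = n-1-k = 4
B^4 mod M = 7^4 mod 509 = 365
Delta = (1 - 9) * 365 mod 509 = 134
New hash = (318 + 134) mod 509 = 452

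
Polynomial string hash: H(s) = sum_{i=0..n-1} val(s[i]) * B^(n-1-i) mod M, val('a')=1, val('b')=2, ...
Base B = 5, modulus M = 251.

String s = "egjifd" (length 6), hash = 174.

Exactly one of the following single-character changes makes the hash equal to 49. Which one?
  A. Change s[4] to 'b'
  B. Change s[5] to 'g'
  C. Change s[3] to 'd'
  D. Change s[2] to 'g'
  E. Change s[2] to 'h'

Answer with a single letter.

Answer: C

Derivation:
Option A: s[4]='f'->'b', delta=(2-6)*5^1 mod 251 = 231, hash=174+231 mod 251 = 154
Option B: s[5]='d'->'g', delta=(7-4)*5^0 mod 251 = 3, hash=174+3 mod 251 = 177
Option C: s[3]='i'->'d', delta=(4-9)*5^2 mod 251 = 126, hash=174+126 mod 251 = 49 <-- target
Option D: s[2]='j'->'g', delta=(7-10)*5^3 mod 251 = 127, hash=174+127 mod 251 = 50
Option E: s[2]='j'->'h', delta=(8-10)*5^3 mod 251 = 1, hash=174+1 mod 251 = 175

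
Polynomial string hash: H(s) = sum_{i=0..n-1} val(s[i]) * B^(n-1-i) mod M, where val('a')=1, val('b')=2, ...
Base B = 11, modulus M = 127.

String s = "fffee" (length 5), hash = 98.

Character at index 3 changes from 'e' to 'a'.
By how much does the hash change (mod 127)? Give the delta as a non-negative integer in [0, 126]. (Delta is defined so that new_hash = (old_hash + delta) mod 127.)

Answer: 83

Derivation:
Delta formula: (val(new) - val(old)) * B^(n-1-k) mod M
  val('a') - val('e') = 1 - 5 = -4
  B^(n-1-k) = 11^1 mod 127 = 11
  Delta = -4 * 11 mod 127 = 83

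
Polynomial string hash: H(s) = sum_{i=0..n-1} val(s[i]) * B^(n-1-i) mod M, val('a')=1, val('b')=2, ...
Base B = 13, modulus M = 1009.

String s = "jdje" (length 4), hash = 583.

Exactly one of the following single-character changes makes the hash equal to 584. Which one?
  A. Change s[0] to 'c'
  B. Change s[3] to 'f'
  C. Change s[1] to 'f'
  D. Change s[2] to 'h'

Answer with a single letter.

Answer: B

Derivation:
Option A: s[0]='j'->'c', delta=(3-10)*13^3 mod 1009 = 765, hash=583+765 mod 1009 = 339
Option B: s[3]='e'->'f', delta=(6-5)*13^0 mod 1009 = 1, hash=583+1 mod 1009 = 584 <-- target
Option C: s[1]='d'->'f', delta=(6-4)*13^2 mod 1009 = 338, hash=583+338 mod 1009 = 921
Option D: s[2]='j'->'h', delta=(8-10)*13^1 mod 1009 = 983, hash=583+983 mod 1009 = 557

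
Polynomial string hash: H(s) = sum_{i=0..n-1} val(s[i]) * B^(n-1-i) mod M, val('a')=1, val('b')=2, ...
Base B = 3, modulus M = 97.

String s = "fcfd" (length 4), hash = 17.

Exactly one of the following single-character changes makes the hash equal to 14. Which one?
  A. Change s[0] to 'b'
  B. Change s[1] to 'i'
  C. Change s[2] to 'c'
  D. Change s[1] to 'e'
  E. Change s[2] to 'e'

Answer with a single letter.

Answer: E

Derivation:
Option A: s[0]='f'->'b', delta=(2-6)*3^3 mod 97 = 86, hash=17+86 mod 97 = 6
Option B: s[1]='c'->'i', delta=(9-3)*3^2 mod 97 = 54, hash=17+54 mod 97 = 71
Option C: s[2]='f'->'c', delta=(3-6)*3^1 mod 97 = 88, hash=17+88 mod 97 = 8
Option D: s[1]='c'->'e', delta=(5-3)*3^2 mod 97 = 18, hash=17+18 mod 97 = 35
Option E: s[2]='f'->'e', delta=(5-6)*3^1 mod 97 = 94, hash=17+94 mod 97 = 14 <-- target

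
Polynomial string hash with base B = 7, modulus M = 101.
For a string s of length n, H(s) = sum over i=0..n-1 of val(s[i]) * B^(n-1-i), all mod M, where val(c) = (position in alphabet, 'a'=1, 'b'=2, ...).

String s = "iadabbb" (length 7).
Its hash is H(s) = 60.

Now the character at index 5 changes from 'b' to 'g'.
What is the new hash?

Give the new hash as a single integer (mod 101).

val('b') = 2, val('g') = 7
Position k = 5, exponent = n-1-k = 1
B^1 mod M = 7^1 mod 101 = 7
Delta = (7 - 2) * 7 mod 101 = 35
New hash = (60 + 35) mod 101 = 95

Answer: 95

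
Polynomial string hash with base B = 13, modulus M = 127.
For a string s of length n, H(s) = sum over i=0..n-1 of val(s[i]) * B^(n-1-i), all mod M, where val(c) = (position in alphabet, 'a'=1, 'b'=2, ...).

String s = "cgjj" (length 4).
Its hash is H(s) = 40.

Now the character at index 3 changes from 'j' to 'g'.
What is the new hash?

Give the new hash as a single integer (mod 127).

val('j') = 10, val('g') = 7
Position k = 3, exponent = n-1-k = 0
B^0 mod M = 13^0 mod 127 = 1
Delta = (7 - 10) * 1 mod 127 = 124
New hash = (40 + 124) mod 127 = 37

Answer: 37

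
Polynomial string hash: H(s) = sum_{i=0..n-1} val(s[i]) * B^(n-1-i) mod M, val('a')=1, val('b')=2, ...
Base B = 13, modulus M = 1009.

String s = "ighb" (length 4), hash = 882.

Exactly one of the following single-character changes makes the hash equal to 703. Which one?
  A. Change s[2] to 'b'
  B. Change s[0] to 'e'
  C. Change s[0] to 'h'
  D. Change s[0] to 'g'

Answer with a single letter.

Option A: s[2]='h'->'b', delta=(2-8)*13^1 mod 1009 = 931, hash=882+931 mod 1009 = 804
Option B: s[0]='i'->'e', delta=(5-9)*13^3 mod 1009 = 293, hash=882+293 mod 1009 = 166
Option C: s[0]='i'->'h', delta=(8-9)*13^3 mod 1009 = 830, hash=882+830 mod 1009 = 703 <-- target
Option D: s[0]='i'->'g', delta=(7-9)*13^3 mod 1009 = 651, hash=882+651 mod 1009 = 524

Answer: C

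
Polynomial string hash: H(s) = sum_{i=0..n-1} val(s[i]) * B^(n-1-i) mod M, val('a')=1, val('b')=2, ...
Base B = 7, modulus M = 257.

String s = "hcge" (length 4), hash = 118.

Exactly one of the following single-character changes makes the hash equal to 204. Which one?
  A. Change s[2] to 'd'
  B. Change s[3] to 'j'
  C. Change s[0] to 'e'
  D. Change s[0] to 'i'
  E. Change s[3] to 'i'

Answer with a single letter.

Answer: D

Derivation:
Option A: s[2]='g'->'d', delta=(4-7)*7^1 mod 257 = 236, hash=118+236 mod 257 = 97
Option B: s[3]='e'->'j', delta=(10-5)*7^0 mod 257 = 5, hash=118+5 mod 257 = 123
Option C: s[0]='h'->'e', delta=(5-8)*7^3 mod 257 = 256, hash=118+256 mod 257 = 117
Option D: s[0]='h'->'i', delta=(9-8)*7^3 mod 257 = 86, hash=118+86 mod 257 = 204 <-- target
Option E: s[3]='e'->'i', delta=(9-5)*7^0 mod 257 = 4, hash=118+4 mod 257 = 122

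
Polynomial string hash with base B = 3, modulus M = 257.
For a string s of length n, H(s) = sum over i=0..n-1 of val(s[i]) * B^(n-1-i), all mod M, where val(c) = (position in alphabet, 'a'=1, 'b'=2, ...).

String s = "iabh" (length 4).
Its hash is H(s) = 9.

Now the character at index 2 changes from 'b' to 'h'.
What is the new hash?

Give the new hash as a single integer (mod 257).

val('b') = 2, val('h') = 8
Position k = 2, exponent = n-1-k = 1
B^1 mod M = 3^1 mod 257 = 3
Delta = (8 - 2) * 3 mod 257 = 18
New hash = (9 + 18) mod 257 = 27

Answer: 27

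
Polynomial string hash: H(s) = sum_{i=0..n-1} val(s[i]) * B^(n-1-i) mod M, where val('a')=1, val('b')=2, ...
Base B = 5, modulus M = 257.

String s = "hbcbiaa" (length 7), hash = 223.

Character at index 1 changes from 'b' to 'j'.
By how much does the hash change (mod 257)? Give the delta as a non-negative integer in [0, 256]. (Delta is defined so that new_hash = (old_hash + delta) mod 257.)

Delta formula: (val(new) - val(old)) * B^(n-1-k) mod M
  val('j') - val('b') = 10 - 2 = 8
  B^(n-1-k) = 5^5 mod 257 = 41
  Delta = 8 * 41 mod 257 = 71

Answer: 71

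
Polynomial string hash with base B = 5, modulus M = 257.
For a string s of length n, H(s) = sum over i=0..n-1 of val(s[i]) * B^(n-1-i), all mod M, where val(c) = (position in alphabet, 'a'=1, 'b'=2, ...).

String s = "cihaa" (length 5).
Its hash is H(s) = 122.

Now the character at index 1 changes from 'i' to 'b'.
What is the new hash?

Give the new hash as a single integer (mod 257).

Answer: 18

Derivation:
val('i') = 9, val('b') = 2
Position k = 1, exponent = n-1-k = 3
B^3 mod M = 5^3 mod 257 = 125
Delta = (2 - 9) * 125 mod 257 = 153
New hash = (122 + 153) mod 257 = 18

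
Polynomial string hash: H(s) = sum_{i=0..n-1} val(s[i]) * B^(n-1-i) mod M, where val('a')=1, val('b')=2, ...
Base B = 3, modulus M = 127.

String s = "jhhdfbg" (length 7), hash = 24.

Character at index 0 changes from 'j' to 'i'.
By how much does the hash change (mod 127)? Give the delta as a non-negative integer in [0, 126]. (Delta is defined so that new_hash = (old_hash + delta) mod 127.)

Answer: 33

Derivation:
Delta formula: (val(new) - val(old)) * B^(n-1-k) mod M
  val('i') - val('j') = 9 - 10 = -1
  B^(n-1-k) = 3^6 mod 127 = 94
  Delta = -1 * 94 mod 127 = 33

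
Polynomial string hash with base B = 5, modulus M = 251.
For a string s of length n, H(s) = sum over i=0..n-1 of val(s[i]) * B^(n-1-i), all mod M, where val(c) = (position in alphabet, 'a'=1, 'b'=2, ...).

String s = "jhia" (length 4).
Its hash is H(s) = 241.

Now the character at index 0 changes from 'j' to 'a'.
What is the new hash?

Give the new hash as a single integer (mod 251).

val('j') = 10, val('a') = 1
Position k = 0, exponent = n-1-k = 3
B^3 mod M = 5^3 mod 251 = 125
Delta = (1 - 10) * 125 mod 251 = 130
New hash = (241 + 130) mod 251 = 120

Answer: 120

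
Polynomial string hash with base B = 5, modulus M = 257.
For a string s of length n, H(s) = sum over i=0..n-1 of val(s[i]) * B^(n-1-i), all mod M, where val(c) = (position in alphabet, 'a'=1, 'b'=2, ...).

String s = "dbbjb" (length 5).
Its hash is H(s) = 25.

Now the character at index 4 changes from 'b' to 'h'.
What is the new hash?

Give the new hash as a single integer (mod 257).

Answer: 31

Derivation:
val('b') = 2, val('h') = 8
Position k = 4, exponent = n-1-k = 0
B^0 mod M = 5^0 mod 257 = 1
Delta = (8 - 2) * 1 mod 257 = 6
New hash = (25 + 6) mod 257 = 31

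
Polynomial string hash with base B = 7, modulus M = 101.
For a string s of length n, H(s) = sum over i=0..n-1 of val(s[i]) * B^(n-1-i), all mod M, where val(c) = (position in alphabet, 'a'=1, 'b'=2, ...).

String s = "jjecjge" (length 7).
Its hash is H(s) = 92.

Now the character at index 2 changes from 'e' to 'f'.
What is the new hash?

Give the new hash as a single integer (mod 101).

Answer: 69

Derivation:
val('e') = 5, val('f') = 6
Position k = 2, exponent = n-1-k = 4
B^4 mod M = 7^4 mod 101 = 78
Delta = (6 - 5) * 78 mod 101 = 78
New hash = (92 + 78) mod 101 = 69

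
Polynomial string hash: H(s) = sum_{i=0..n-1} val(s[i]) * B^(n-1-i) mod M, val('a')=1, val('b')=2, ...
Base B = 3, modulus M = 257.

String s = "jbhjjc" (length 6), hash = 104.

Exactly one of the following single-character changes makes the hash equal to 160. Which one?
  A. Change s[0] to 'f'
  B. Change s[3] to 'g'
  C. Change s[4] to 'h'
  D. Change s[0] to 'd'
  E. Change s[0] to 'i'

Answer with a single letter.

Answer: A

Derivation:
Option A: s[0]='j'->'f', delta=(6-10)*3^5 mod 257 = 56, hash=104+56 mod 257 = 160 <-- target
Option B: s[3]='j'->'g', delta=(7-10)*3^2 mod 257 = 230, hash=104+230 mod 257 = 77
Option C: s[4]='j'->'h', delta=(8-10)*3^1 mod 257 = 251, hash=104+251 mod 257 = 98
Option D: s[0]='j'->'d', delta=(4-10)*3^5 mod 257 = 84, hash=104+84 mod 257 = 188
Option E: s[0]='j'->'i', delta=(9-10)*3^5 mod 257 = 14, hash=104+14 mod 257 = 118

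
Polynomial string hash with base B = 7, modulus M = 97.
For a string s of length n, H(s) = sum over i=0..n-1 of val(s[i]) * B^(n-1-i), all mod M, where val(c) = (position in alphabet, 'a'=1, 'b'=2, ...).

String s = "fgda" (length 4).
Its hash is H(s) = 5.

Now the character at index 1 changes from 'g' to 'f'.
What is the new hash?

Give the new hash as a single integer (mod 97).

val('g') = 7, val('f') = 6
Position k = 1, exponent = n-1-k = 2
B^2 mod M = 7^2 mod 97 = 49
Delta = (6 - 7) * 49 mod 97 = 48
New hash = (5 + 48) mod 97 = 53

Answer: 53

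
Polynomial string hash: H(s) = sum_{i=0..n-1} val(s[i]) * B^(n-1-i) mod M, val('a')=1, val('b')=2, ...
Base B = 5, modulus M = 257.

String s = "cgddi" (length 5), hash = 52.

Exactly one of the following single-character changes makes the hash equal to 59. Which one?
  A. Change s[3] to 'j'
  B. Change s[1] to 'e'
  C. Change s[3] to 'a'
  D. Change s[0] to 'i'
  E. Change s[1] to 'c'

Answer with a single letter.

Option A: s[3]='d'->'j', delta=(10-4)*5^1 mod 257 = 30, hash=52+30 mod 257 = 82
Option B: s[1]='g'->'e', delta=(5-7)*5^3 mod 257 = 7, hash=52+7 mod 257 = 59 <-- target
Option C: s[3]='d'->'a', delta=(1-4)*5^1 mod 257 = 242, hash=52+242 mod 257 = 37
Option D: s[0]='c'->'i', delta=(9-3)*5^4 mod 257 = 152, hash=52+152 mod 257 = 204
Option E: s[1]='g'->'c', delta=(3-7)*5^3 mod 257 = 14, hash=52+14 mod 257 = 66

Answer: B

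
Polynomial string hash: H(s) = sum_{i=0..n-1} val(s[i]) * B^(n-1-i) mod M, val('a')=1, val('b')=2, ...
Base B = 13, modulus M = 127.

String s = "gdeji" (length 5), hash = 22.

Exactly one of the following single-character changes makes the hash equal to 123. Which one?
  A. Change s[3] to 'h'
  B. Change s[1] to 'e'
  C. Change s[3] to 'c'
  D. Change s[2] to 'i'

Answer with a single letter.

Option A: s[3]='j'->'h', delta=(8-10)*13^1 mod 127 = 101, hash=22+101 mod 127 = 123 <-- target
Option B: s[1]='d'->'e', delta=(5-4)*13^3 mod 127 = 38, hash=22+38 mod 127 = 60
Option C: s[3]='j'->'c', delta=(3-10)*13^1 mod 127 = 36, hash=22+36 mod 127 = 58
Option D: s[2]='e'->'i', delta=(9-5)*13^2 mod 127 = 41, hash=22+41 mod 127 = 63

Answer: A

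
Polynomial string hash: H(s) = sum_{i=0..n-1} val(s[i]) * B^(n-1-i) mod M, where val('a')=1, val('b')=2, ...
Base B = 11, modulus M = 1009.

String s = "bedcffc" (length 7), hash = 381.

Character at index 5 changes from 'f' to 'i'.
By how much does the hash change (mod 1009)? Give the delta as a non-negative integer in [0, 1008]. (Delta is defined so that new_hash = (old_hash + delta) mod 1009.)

Delta formula: (val(new) - val(old)) * B^(n-1-k) mod M
  val('i') - val('f') = 9 - 6 = 3
  B^(n-1-k) = 11^1 mod 1009 = 11
  Delta = 3 * 11 mod 1009 = 33

Answer: 33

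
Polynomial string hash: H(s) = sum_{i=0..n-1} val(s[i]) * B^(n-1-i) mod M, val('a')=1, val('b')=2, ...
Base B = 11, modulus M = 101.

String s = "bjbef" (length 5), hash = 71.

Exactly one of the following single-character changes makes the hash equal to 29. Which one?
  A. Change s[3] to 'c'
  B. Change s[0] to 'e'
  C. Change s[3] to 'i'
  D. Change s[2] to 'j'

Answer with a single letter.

Answer: D

Derivation:
Option A: s[3]='e'->'c', delta=(3-5)*11^1 mod 101 = 79, hash=71+79 mod 101 = 49
Option B: s[0]='b'->'e', delta=(5-2)*11^4 mod 101 = 89, hash=71+89 mod 101 = 59
Option C: s[3]='e'->'i', delta=(9-5)*11^1 mod 101 = 44, hash=71+44 mod 101 = 14
Option D: s[2]='b'->'j', delta=(10-2)*11^2 mod 101 = 59, hash=71+59 mod 101 = 29 <-- target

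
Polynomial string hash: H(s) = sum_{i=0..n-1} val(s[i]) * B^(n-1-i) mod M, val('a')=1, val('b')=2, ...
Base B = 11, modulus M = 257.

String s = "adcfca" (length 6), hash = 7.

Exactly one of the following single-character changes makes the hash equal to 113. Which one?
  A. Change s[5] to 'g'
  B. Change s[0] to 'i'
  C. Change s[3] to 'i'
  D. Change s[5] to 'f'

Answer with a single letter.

Answer: C

Derivation:
Option A: s[5]='a'->'g', delta=(7-1)*11^0 mod 257 = 6, hash=7+6 mod 257 = 13
Option B: s[0]='a'->'i', delta=(9-1)*11^5 mod 257 = 67, hash=7+67 mod 257 = 74
Option C: s[3]='f'->'i', delta=(9-6)*11^2 mod 257 = 106, hash=7+106 mod 257 = 113 <-- target
Option D: s[5]='a'->'f', delta=(6-1)*11^0 mod 257 = 5, hash=7+5 mod 257 = 12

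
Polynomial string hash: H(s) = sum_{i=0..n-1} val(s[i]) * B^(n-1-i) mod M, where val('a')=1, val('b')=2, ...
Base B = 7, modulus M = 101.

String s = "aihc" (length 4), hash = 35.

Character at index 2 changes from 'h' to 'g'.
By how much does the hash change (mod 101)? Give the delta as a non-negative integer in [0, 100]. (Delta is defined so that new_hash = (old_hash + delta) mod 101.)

Answer: 94

Derivation:
Delta formula: (val(new) - val(old)) * B^(n-1-k) mod M
  val('g') - val('h') = 7 - 8 = -1
  B^(n-1-k) = 7^1 mod 101 = 7
  Delta = -1 * 7 mod 101 = 94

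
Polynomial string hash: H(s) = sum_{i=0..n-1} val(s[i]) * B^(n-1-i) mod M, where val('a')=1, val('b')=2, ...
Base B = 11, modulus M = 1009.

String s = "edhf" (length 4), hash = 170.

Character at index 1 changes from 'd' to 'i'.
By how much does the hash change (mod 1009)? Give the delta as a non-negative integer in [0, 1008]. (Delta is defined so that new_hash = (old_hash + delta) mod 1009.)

Answer: 605

Derivation:
Delta formula: (val(new) - val(old)) * B^(n-1-k) mod M
  val('i') - val('d') = 9 - 4 = 5
  B^(n-1-k) = 11^2 mod 1009 = 121
  Delta = 5 * 121 mod 1009 = 605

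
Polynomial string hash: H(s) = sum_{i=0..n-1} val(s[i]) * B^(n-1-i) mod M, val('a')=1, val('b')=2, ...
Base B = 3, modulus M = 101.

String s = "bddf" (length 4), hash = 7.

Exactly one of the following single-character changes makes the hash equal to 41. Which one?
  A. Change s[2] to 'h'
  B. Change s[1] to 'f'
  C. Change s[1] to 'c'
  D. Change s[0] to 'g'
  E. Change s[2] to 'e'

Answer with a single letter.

Option A: s[2]='d'->'h', delta=(8-4)*3^1 mod 101 = 12, hash=7+12 mod 101 = 19
Option B: s[1]='d'->'f', delta=(6-4)*3^2 mod 101 = 18, hash=7+18 mod 101 = 25
Option C: s[1]='d'->'c', delta=(3-4)*3^2 mod 101 = 92, hash=7+92 mod 101 = 99
Option D: s[0]='b'->'g', delta=(7-2)*3^3 mod 101 = 34, hash=7+34 mod 101 = 41 <-- target
Option E: s[2]='d'->'e', delta=(5-4)*3^1 mod 101 = 3, hash=7+3 mod 101 = 10

Answer: D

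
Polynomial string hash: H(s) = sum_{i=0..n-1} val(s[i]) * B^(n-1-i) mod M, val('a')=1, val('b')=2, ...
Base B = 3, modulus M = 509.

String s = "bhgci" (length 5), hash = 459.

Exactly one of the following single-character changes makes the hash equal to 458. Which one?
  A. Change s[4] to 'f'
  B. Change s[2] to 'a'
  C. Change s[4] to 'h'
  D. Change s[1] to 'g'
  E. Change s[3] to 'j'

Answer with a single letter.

Option A: s[4]='i'->'f', delta=(6-9)*3^0 mod 509 = 506, hash=459+506 mod 509 = 456
Option B: s[2]='g'->'a', delta=(1-7)*3^2 mod 509 = 455, hash=459+455 mod 509 = 405
Option C: s[4]='i'->'h', delta=(8-9)*3^0 mod 509 = 508, hash=459+508 mod 509 = 458 <-- target
Option D: s[1]='h'->'g', delta=(7-8)*3^3 mod 509 = 482, hash=459+482 mod 509 = 432
Option E: s[3]='c'->'j', delta=(10-3)*3^1 mod 509 = 21, hash=459+21 mod 509 = 480

Answer: C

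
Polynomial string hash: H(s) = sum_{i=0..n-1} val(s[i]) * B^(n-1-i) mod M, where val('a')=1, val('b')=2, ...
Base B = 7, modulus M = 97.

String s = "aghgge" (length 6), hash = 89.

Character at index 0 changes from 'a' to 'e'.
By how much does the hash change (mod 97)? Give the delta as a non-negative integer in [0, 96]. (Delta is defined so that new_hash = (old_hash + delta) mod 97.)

Delta formula: (val(new) - val(old)) * B^(n-1-k) mod M
  val('e') - val('a') = 5 - 1 = 4
  B^(n-1-k) = 7^5 mod 97 = 26
  Delta = 4 * 26 mod 97 = 7

Answer: 7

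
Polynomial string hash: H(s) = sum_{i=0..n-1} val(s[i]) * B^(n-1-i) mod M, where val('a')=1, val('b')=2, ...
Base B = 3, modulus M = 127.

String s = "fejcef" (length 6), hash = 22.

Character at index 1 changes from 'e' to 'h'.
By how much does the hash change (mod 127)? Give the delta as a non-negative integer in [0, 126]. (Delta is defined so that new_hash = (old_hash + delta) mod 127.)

Answer: 116

Derivation:
Delta formula: (val(new) - val(old)) * B^(n-1-k) mod M
  val('h') - val('e') = 8 - 5 = 3
  B^(n-1-k) = 3^4 mod 127 = 81
  Delta = 3 * 81 mod 127 = 116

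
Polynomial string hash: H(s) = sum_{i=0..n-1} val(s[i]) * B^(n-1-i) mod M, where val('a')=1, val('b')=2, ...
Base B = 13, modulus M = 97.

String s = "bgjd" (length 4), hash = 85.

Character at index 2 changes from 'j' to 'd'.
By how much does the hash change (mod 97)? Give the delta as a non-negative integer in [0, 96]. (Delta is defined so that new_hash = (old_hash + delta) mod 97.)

Answer: 19

Derivation:
Delta formula: (val(new) - val(old)) * B^(n-1-k) mod M
  val('d') - val('j') = 4 - 10 = -6
  B^(n-1-k) = 13^1 mod 97 = 13
  Delta = -6 * 13 mod 97 = 19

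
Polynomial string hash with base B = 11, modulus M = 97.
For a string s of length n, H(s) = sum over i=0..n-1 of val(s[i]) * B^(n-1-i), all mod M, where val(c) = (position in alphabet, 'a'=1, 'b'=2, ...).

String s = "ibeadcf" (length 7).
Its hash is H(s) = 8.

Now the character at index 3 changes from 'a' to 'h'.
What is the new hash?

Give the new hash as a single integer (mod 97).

Answer: 13

Derivation:
val('a') = 1, val('h') = 8
Position k = 3, exponent = n-1-k = 3
B^3 mod M = 11^3 mod 97 = 70
Delta = (8 - 1) * 70 mod 97 = 5
New hash = (8 + 5) mod 97 = 13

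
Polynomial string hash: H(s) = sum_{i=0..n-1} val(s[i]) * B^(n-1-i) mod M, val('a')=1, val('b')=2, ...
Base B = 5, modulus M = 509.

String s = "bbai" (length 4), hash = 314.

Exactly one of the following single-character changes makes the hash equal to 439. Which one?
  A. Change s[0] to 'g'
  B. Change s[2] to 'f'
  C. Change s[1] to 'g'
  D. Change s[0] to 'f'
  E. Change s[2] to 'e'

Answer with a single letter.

Answer: C

Derivation:
Option A: s[0]='b'->'g', delta=(7-2)*5^3 mod 509 = 116, hash=314+116 mod 509 = 430
Option B: s[2]='a'->'f', delta=(6-1)*5^1 mod 509 = 25, hash=314+25 mod 509 = 339
Option C: s[1]='b'->'g', delta=(7-2)*5^2 mod 509 = 125, hash=314+125 mod 509 = 439 <-- target
Option D: s[0]='b'->'f', delta=(6-2)*5^3 mod 509 = 500, hash=314+500 mod 509 = 305
Option E: s[2]='a'->'e', delta=(5-1)*5^1 mod 509 = 20, hash=314+20 mod 509 = 334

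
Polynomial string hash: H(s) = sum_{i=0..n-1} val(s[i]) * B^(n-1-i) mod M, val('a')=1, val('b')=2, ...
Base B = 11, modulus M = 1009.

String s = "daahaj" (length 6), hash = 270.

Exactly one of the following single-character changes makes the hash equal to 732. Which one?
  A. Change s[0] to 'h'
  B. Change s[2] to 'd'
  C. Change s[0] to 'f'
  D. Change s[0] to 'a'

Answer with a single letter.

Answer: A

Derivation:
Option A: s[0]='d'->'h', delta=(8-4)*11^5 mod 1009 = 462, hash=270+462 mod 1009 = 732 <-- target
Option B: s[2]='a'->'d', delta=(4-1)*11^3 mod 1009 = 966, hash=270+966 mod 1009 = 227
Option C: s[0]='d'->'f', delta=(6-4)*11^5 mod 1009 = 231, hash=270+231 mod 1009 = 501
Option D: s[0]='d'->'a', delta=(1-4)*11^5 mod 1009 = 158, hash=270+158 mod 1009 = 428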